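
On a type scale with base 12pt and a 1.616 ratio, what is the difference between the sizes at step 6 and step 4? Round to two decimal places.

Step 4: 12.0 × 1.616⁴ = 81.8364pt
Step 6: 12.0 × 1.616⁶ = 213.7122pt
Difference: 213.7122 − 81.8364 = 131.8758pt

131.88pt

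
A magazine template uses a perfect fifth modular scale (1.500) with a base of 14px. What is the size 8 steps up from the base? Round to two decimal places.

358.80px

Each step on a modular scale multiplies by the ratio, so the size n steps from the base is base × ratioⁿ.
14.0 × 1.500⁸ = 14.0 × 25.62891 ≈ 358.80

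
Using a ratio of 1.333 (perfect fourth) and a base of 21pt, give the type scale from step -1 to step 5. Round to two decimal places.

15.75pt, 21.00pt, 27.99pt, 37.31pt, 49.74pt, 66.30pt, 88.38pt

Step -1: 21.0 ÷ 1.333 = 15.75
Step 0: 21pt
Step 1: 21.0 × 1.333 = 27.99
Step 2: 21.0 × 1.333² = 37.31
Step 3: 21.0 × 1.333³ = 49.74
Step 4: 21.0 × 1.333⁴ = 66.30
Step 5: 21.0 × 1.333⁵ = 88.38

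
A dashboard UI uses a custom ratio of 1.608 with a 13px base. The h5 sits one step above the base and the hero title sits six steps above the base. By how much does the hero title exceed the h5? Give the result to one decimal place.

Step 1: 13.0 × 1.608 = 20.904px
Step 6: 13.0 × 1.608⁶ = 224.729px
Difference: 224.729 − 20.904 = 203.825px

203.8px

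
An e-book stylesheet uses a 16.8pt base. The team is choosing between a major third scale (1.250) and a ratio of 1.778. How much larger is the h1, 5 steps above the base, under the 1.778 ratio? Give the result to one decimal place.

Major third: 16.8 × 1.250⁵ = 51.270pt
At 1.778: 16.8 × 1.778⁵ = 298.516pt
Difference: 298.516 − 51.270 = 247.246pt

247.2pt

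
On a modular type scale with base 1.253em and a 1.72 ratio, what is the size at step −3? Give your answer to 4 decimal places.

1.253 ÷ 1.72³ = 1.253 ÷ 5.08845 ≈ 0.2462

0.2462em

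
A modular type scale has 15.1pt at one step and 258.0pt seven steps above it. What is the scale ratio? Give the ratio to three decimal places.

1.500

r⁷ = 258.0 / 15.1, so r = (258.0/15.1)^(1/7).
r = 17.0861^(1/7) ≈ 1.5000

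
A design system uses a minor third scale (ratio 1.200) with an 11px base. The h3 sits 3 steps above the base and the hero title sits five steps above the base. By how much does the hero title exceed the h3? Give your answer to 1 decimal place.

8.4px

Step 3: 11.0 × 1.200³ = 19.008px
Step 5: 11.0 × 1.200⁵ = 27.372px
Difference: 27.372 − 19.008 = 8.364px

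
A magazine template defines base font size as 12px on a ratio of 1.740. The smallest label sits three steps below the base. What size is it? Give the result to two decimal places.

2.28px

12.0 ÷ 1.740³ = 12.0 ÷ 5.26802 ≈ 2.28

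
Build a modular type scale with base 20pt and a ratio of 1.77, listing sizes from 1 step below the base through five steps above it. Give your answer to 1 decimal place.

Step -1: 20.0 ÷ 1.77 = 11.3
Step 0: 20pt
Step 1: 20.0 × 1.77 = 35.4
Step 2: 20.0 × 1.77² = 62.7
Step 3: 20.0 × 1.77³ = 110.9
Step 4: 20.0 × 1.77⁴ = 196.3
Step 5: 20.0 × 1.77⁵ = 347.5

11.3pt, 20.0pt, 35.4pt, 62.7pt, 110.9pt, 196.3pt, 347.5pt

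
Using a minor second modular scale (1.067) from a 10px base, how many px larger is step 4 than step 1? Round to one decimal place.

2.3px

Step 1: 10.0 × 1.067 = 10.670px
Step 4: 10.0 × 1.067⁴ = 12.962px
Difference: 12.962 − 10.670 = 2.292px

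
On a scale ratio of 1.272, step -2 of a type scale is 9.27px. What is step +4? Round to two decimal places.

39.26px

9.27 × 1.272⁶ = 9.27 × 4.23568 ≈ 39.265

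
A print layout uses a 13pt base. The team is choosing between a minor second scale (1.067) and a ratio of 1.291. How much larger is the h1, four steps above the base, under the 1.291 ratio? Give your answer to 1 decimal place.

Minor second: 13.0 × 1.067⁴ = 16.850pt
At 1.291: 13.0 × 1.291⁴ = 36.112pt
Difference: 36.112 − 16.850 = 19.262pt

19.3pt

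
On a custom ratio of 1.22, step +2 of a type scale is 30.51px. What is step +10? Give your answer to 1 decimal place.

149.7px

Moving from step +2 to step +10 is 8 steps up, so multiply by r⁸.
30.51 × 1.22⁸ = 30.51 × 4.90771 ≈ 149.734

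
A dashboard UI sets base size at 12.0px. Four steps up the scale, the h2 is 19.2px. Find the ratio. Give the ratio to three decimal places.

The ratio satisfies 12.0 × r⁴ = 19.2, so r = (19.2 / 12.0)^(1/4).
r = 1.6000^(1/4) ≈ 1.1247

1.125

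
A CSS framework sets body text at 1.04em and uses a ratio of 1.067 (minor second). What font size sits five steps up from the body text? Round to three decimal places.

1.438em

Each step on a modular scale multiplies by the ratio, so the size n steps from the base is base × ratioⁿ.
1.04 × 1.067⁵ = 1.04 × 1.38300 ≈ 1.438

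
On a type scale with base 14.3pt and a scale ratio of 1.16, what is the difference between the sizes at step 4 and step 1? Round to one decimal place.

Step 1: 14.3 × 1.16 = 16.588pt
Step 4: 14.3 × 1.16⁴ = 25.892pt
Difference: 25.892 − 16.588 = 9.304pt

9.3pt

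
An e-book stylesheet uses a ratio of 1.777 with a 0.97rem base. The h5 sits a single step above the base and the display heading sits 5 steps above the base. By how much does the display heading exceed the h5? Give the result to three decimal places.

Step 1: 0.97 × 1.777 = 1.72369rem
Step 5: 0.97 × 1.777⁵ = 17.18735rem
Difference: 17.18735 − 1.72369 = 15.46366rem

15.464rem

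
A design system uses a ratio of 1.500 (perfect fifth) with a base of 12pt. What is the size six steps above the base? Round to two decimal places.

136.69pt

12.0 × 1.500⁶ = 12.0 × 11.39062 ≈ 136.69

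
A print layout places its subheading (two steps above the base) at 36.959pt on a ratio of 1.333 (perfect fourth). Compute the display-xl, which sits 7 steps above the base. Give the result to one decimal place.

155.6pt

Moving from step +2 to step +7 is 5 steps up, so multiply by r⁵.
36.959 × 1.333⁵ = 36.959 × 4.20873 ≈ 155.550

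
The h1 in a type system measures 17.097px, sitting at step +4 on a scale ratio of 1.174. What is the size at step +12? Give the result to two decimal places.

61.70px

17.097 × 1.174⁸ = 17.097 × 3.60865 ≈ 61.697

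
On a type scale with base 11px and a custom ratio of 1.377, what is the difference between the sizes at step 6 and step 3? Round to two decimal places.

Step 3: 11.0 × 1.377³ = 28.7207px
Step 6: 11.0 × 1.377⁶ = 74.9888px
Difference: 74.9888 − 28.7207 = 46.2681px

46.27px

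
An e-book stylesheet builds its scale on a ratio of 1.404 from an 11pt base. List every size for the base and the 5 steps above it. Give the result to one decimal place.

11.0pt, 15.4pt, 21.7pt, 30.4pt, 42.7pt, 60.0pt

Step 0: 11pt
Step 1: 11.0 × 1.404 = 15.4
Step 2: 11.0 × 1.404² = 21.7
Step 3: 11.0 × 1.404³ = 30.4
Step 4: 11.0 × 1.404⁴ = 42.7
Step 5: 11.0 × 1.404⁵ = 60.0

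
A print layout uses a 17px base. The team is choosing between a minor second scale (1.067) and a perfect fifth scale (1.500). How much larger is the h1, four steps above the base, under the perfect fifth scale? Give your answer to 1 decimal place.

64.0px

Minor second: 17.0 × 1.067⁴ = 22.035px
Perfect fifth: 17.0 × 1.500⁴ = 86.062px
Difference: 86.062 − 22.035 = 64.027px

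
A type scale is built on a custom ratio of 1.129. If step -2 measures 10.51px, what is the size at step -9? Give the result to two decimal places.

4.50px

10.51 ÷ 1.129⁷ = 10.51 ÷ 2.33807 ≈ 4.495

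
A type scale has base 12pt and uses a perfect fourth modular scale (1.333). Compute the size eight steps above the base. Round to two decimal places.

Every step multiplies by the scale ratio.
12.0 × 1.333⁸ = 12.0 × 9.96876 ≈ 119.63

119.63pt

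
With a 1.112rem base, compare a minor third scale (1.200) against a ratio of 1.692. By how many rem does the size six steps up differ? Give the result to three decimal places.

Minor third: 1.112 × 1.200⁶ = 3.32041rem
At 1.692: 1.112 × 1.692⁶ = 26.09197rem
Difference: 26.09197 − 3.32041 = 22.77156rem

22.772rem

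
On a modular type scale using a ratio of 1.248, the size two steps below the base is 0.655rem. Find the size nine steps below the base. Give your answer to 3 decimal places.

0.139rem

0.655 ÷ 1.248⁷ = 0.655 ÷ 4.71522 ≈ 0.139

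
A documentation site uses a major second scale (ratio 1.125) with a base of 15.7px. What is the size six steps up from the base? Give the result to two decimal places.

31.83px

Each step on a modular scale multiplies by the ratio, so the size n steps from the base is base × ratioⁿ.
15.7 × 1.125⁶ = 15.7 × 2.02729 ≈ 31.83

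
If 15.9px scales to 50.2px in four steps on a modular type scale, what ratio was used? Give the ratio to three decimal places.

r⁴ = 50.2 / 15.9, so r = (50.2/15.9)^(1/4).
r = 3.1572^(1/4) ≈ 1.3330

1.333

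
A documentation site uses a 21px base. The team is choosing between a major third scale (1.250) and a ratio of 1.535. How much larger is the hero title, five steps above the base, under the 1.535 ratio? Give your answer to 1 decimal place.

Major third: 21.0 × 1.250⁵ = 64.087px
At 1.535: 21.0 × 1.535⁵ = 178.962px
Difference: 178.962 − 64.087 = 114.875px

114.9px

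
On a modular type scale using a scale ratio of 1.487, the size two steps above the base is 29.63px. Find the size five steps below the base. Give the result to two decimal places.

1.84px

Moving from step +2 to step -5 is 7 steps down, so divide by r⁷.
29.63 ÷ 1.487⁷ = 29.63 ÷ 16.07595 ≈ 1.843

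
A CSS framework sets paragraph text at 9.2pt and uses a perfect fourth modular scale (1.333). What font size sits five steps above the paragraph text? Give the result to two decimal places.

A modular type scale is a geometric sequence: sizeₙ = base × rⁿ.
9.2 × 1.333⁵ = 9.2 × 4.20873 ≈ 38.72

38.72pt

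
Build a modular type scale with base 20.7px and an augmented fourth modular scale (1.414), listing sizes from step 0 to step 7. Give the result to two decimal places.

Step 0: 20.7px
Step 1: 20.7 × 1.414 = 29.27
Step 2: 20.7 × 1.414² = 41.39
Step 3: 20.7 × 1.414³ = 58.52
Step 4: 20.7 × 1.414⁴ = 82.75
Step 5: 20.7 × 1.414⁵ = 117.01
Step 6: 20.7 × 1.414⁶ = 165.45
Step 7: 20.7 × 1.414⁷ = 233.95

20.70px, 29.27px, 41.39px, 58.52px, 82.75px, 117.01px, 165.45px, 233.95px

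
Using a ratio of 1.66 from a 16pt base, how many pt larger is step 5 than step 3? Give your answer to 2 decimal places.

128.49pt

Step 3: 16.0 × 1.66³ = 73.1887pt
Step 5: 16.0 × 1.66⁵ = 201.6789pt
Difference: 201.6789 − 73.1887 = 128.4902pt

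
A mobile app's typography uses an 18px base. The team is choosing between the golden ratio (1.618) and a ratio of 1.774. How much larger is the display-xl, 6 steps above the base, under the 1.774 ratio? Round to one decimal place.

Golden ratio: 18.0 × 1.618⁶ = 322.956px
At 1.774: 18.0 × 1.774⁶ = 561.040px
Difference: 561.040 − 322.956 = 238.084px

238.1px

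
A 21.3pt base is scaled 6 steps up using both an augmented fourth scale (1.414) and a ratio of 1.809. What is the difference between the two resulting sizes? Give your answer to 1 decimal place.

576.2pt

Augmented fourth: 21.3 × 1.414⁶ = 170.246pt
At 1.809: 21.3 × 1.809⁶ = 746.468pt
Difference: 746.468 − 170.246 = 576.222pt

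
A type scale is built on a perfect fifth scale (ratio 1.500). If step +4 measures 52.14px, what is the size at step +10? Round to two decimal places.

52.14 × 1.500⁶ = 52.14 × 11.39062 ≈ 593.907

593.91px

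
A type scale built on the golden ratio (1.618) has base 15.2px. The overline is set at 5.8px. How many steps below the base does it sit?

2

1.618ⁿ = 15.2 / 5.8 = 2.6207
n = ln(2.6207) / ln(1.618) = 0.9634 / 0.4812 ≈ 2.00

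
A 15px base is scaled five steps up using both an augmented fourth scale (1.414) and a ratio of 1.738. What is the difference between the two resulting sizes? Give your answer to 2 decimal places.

153.08px

Augmented fourth: 15.0 × 1.414⁵ = 84.7888px
At 1.738: 15.0 × 1.738⁵ = 237.8702px
Difference: 237.8702 − 84.7888 = 153.0814px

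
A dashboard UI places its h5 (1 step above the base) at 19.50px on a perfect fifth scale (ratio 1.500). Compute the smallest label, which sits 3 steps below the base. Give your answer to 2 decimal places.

19.50 ÷ 1.500⁴ = 19.50 ÷ 5.06250 ≈ 3.852

3.85px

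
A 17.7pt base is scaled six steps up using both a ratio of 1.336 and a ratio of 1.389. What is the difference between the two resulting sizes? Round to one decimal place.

26.5pt

At 1.336: 17.7 × 1.336⁶ = 100.650pt
At 1.389: 17.7 × 1.389⁶ = 127.112pt
Difference: 127.112 − 100.650 = 26.462pt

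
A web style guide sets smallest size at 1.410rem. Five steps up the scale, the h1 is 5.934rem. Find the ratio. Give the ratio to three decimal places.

The ratio satisfies 1.410 × r⁵ = 5.934, so r = (5.934 / 1.410)^(1/5).
r = 4.2085^(1/5) ≈ 1.3330

1.333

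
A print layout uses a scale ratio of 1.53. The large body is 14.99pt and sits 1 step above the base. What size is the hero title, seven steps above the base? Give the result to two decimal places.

192.29pt

14.99 × 1.53⁶ = 14.99 × 12.82769 ≈ 192.287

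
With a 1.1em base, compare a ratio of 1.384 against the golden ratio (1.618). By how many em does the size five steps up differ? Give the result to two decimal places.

At 1.384: 1.1 × 1.384⁵ = 5.5856em
Golden ratio: 1.1 × 1.618⁵ = 12.1979em
Difference: 12.1979 − 5.5856 = 6.6123em

6.61em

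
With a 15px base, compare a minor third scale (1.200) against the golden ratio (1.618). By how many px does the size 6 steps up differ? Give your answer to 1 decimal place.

Minor third: 15.0 × 1.200⁶ = 44.790px
Golden ratio: 15.0 × 1.618⁶ = 269.130px
Difference: 269.130 − 44.790 = 224.340px

224.3px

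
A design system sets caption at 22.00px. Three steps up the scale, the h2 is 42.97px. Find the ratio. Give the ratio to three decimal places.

The ratio satisfies 22.00 × r³ = 42.97, so r = (42.97 / 22.00)^(1/3).
r = 1.9532^(1/3) ≈ 1.2500

1.250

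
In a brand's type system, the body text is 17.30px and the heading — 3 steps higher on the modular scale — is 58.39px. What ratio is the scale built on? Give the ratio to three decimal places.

1.500

The ratio satisfies 17.30 × r³ = 58.39, so r = (58.39 / 17.30)^(1/3).
r = 3.3751^(1/3) ≈ 1.5000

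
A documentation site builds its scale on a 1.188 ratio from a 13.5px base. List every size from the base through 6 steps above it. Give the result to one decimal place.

Step 0: 13.5px
Step 1: 13.5 × 1.188 = 16.0
Step 2: 13.5 × 1.188² = 19.1
Step 3: 13.5 × 1.188³ = 22.6
Step 4: 13.5 × 1.188⁴ = 26.9
Step 5: 13.5 × 1.188⁵ = 31.9
Step 6: 13.5 × 1.188⁶ = 38.0

13.5px, 16.0px, 19.1px, 22.6px, 26.9px, 31.9px, 38.0px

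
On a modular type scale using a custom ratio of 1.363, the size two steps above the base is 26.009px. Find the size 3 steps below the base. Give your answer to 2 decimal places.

26.009 ÷ 1.363⁵ = 26.009 ÷ 4.70413 ≈ 5.529

5.53px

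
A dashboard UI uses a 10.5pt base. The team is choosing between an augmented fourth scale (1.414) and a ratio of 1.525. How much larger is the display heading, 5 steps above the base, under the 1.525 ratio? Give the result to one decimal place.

27.3pt

Augmented fourth: 10.5 × 1.414⁵ = 59.352pt
At 1.525: 10.5 × 1.525⁵ = 86.604pt
Difference: 86.604 − 59.352 = 27.252pt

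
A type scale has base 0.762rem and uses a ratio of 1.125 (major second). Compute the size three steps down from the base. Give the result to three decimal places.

0.535rem

0.762 ÷ 1.125³ = 0.762 ÷ 1.42383 ≈ 0.535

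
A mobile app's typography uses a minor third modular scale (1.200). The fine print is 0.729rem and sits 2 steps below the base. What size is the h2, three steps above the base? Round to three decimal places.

The gap is 3 − (-2) = 5 steps, so the factor is 1.200^5.
0.729 × 1.200⁵ = 0.729 × 2.48832 ≈ 1.814

1.814rem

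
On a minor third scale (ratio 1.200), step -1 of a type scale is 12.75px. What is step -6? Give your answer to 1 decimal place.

12.75 ÷ 1.200⁵ = 12.75 ÷ 2.48832 ≈ 5.124

5.1px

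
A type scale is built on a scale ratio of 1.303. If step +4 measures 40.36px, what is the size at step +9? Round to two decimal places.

40.36 × 1.303⁵ = 40.36 × 3.75597 ≈ 151.591

151.59px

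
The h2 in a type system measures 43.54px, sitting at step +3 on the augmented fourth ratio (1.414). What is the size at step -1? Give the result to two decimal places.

43.54 ÷ 1.414⁴ = 43.54 ÷ 3.99758 ≈ 10.892

10.89px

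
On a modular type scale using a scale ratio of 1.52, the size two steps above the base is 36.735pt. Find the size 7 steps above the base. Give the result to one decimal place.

298.1pt

The gap is 7 − (2) = 5 steps, so the factor is 1.52^5.
36.735 × 1.52⁵ = 36.735 × 8.11368 ≈ 298.056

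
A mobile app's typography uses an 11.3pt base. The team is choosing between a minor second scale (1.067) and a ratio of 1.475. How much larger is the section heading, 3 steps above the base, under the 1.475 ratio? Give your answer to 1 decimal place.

Minor second: 11.3 × 1.067³ = 13.727pt
At 1.475: 11.3 × 1.475³ = 36.262pt
Difference: 36.262 − 13.727 = 22.535pt

22.5pt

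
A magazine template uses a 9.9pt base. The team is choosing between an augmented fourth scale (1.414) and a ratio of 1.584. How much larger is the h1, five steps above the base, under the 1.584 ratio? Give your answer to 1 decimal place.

Augmented fourth: 9.9 × 1.414⁵ = 55.961pt
At 1.584: 9.9 × 1.584⁵ = 98.721pt
Difference: 98.721 − 55.961 = 42.760pt

42.8pt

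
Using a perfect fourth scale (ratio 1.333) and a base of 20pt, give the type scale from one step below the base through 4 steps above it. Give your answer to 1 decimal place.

Step -1: 20.0 ÷ 1.333 = 15.0
Step 0: 20pt
Step 1: 20.0 × 1.333 = 26.7
Step 2: 20.0 × 1.333² = 35.5
Step 3: 20.0 × 1.333³ = 47.4
Step 4: 20.0 × 1.333⁴ = 63.1

15.0pt, 20.0pt, 26.7pt, 35.5pt, 47.4pt, 63.1pt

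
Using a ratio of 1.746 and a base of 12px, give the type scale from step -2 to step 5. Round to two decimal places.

Step -2: 12.0 ÷ 1.746² = 3.94
Step -1: 12.0 ÷ 1.746 = 6.87
Step 0: 12px
Step 1: 12.0 × 1.746 = 20.95
Step 2: 12.0 × 1.746² = 36.58
Step 3: 12.0 × 1.746³ = 63.87
Step 4: 12.0 × 1.746⁴ = 111.52
Step 5: 12.0 × 1.746⁵ = 194.72

3.94px, 6.87px, 12.00px, 20.95px, 36.58px, 63.87px, 111.52px, 194.72px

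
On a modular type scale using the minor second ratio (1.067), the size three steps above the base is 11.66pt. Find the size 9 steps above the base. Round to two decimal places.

17.21pt

Moving from step +3 to step +9 is 6 steps up, so multiply by r⁶.
11.66 × 1.067⁶ = 11.66 × 1.47566 ≈ 17.206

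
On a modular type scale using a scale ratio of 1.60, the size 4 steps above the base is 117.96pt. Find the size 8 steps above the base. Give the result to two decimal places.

117.96 × 1.60⁴ = 117.96 × 6.55360 ≈ 773.063

773.06pt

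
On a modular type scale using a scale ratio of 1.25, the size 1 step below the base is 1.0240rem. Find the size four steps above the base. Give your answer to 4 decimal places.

Moving from step -1 to step +4 is 5 steps up, so multiply by r⁵.
1.0240 × 1.25⁵ = 1.0240 × 3.05176 ≈ 3.1250

3.1250rem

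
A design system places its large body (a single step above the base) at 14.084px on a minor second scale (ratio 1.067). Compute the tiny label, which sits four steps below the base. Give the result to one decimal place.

10.2px

The gap is -4 − (1) = -5 steps, so the factor is 1.067^-5.
14.084 ÷ 1.067⁵ = 14.084 ÷ 1.38300 ≈ 10.184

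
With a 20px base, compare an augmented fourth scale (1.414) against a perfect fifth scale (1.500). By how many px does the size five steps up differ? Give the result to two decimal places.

Augmented fourth: 20.0 × 1.414⁵ = 113.0517px
Perfect fifth: 20.0 × 1.500⁵ = 151.8750px
Difference: 151.8750 − 113.0517 = 38.8233px

38.82px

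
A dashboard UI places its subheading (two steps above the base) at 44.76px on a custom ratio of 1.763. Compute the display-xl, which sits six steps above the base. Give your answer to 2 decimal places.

Moving from step +2 to step +6 is 4 steps up, so multiply by r⁴.
44.76 × 1.763⁴ = 44.76 × 9.66071 ≈ 432.414

432.41px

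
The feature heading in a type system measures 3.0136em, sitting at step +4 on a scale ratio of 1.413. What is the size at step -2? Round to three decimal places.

0.379em

3.0136 ÷ 1.413⁶ = 3.0136 ÷ 7.95890 ≈ 0.379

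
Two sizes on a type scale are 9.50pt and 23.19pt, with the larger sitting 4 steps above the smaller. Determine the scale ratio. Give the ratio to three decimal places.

The ratio satisfies 9.50 × r⁴ = 23.19, so r = (23.19 / 9.50)^(1/4).
r = 2.4411^(1/4) ≈ 1.2500

1.250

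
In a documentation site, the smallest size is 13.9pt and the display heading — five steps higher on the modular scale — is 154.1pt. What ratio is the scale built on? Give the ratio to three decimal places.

1.618

The ratio satisfies 13.9 × r⁵ = 154.1, so r = (154.1 / 13.9)^(1/5).
r = 11.0863^(1/5) ≈ 1.6179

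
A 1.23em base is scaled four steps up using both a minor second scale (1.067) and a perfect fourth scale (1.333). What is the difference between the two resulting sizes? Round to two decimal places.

Minor second: 1.23 × 1.067⁴ = 1.5943em
Perfect fourth: 1.23 × 1.333⁴ = 3.8835em
Difference: 3.8835 − 1.5943 = 2.2892em

2.29em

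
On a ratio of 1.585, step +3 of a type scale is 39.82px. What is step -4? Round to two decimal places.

1.58px

The gap is -4 − (3) = -7 steps, so the factor is 1.585^-7.
39.82 ÷ 1.585⁷ = 39.82 ÷ 25.13072 ≈ 1.585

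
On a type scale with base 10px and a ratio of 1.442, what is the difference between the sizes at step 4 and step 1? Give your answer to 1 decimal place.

28.8px

Step 1: 10.0 × 1.442 = 14.420px
Step 4: 10.0 × 1.442⁴ = 43.238px
Difference: 43.238 − 14.420 = 28.818px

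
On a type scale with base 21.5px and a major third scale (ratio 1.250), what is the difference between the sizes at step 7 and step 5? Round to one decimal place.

36.9px

Step 5: 21.5 × 1.250⁵ = 65.613px
Step 7: 21.5 × 1.250⁷ = 102.520px
Difference: 102.520 − 65.613 = 36.907px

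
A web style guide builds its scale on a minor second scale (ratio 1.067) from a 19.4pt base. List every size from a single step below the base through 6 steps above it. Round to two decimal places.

18.18pt, 19.40pt, 20.70pt, 22.09pt, 23.57pt, 25.15pt, 26.83pt, 28.63pt

Step -1: 19.4 ÷ 1.067 = 18.18
Step 0: 19.4pt
Step 1: 19.4 × 1.067 = 20.70
Step 2: 19.4 × 1.067² = 22.09
Step 3: 19.4 × 1.067³ = 23.57
Step 4: 19.4 × 1.067⁴ = 25.15
Step 5: 19.4 × 1.067⁵ = 26.83
Step 6: 19.4 × 1.067⁶ = 28.63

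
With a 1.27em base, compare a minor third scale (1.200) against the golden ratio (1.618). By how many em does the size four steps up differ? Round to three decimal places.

Minor third: 1.27 × 1.200⁴ = 2.63347em
Golden ratio: 1.27 × 1.618⁴ = 8.70398em
Difference: 8.70398 − 2.63347 = 6.07051em

6.071em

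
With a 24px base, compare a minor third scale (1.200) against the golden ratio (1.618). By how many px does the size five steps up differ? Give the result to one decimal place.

206.4px

Minor third: 24.0 × 1.200⁵ = 59.720px
Golden ratio: 24.0 × 1.618⁵ = 266.136px
Difference: 266.136 − 59.720 = 206.416px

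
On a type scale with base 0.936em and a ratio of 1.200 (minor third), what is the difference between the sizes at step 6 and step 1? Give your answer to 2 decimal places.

Step 1: 0.936 × 1.200 = 1.1232em
Step 6: 0.936 × 1.200⁶ = 2.7949em
Difference: 2.7949 − 1.1232 = 1.6717em

1.67em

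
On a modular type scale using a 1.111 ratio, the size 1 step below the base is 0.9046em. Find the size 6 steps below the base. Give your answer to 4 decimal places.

Moving from step -1 to step -6 is 5 steps down, so divide by r⁵.
0.9046 ÷ 1.111⁵ = 0.9046 ÷ 1.69266 ≈ 0.5344

0.5344em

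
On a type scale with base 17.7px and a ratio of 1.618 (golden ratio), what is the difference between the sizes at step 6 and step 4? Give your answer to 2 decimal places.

196.27px

Step 4: 17.7 × 1.618⁴ = 121.3074px
Step 6: 17.7 × 1.618⁶ = 317.5736px
Difference: 317.5736 − 121.3074 = 196.2662px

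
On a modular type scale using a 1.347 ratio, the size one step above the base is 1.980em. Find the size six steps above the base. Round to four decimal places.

The gap is 6 − (1) = 5 steps, so the factor is 1.347^5.
1.980 × 1.347⁵ = 1.980 × 4.43443 ≈ 8.7802

8.7802em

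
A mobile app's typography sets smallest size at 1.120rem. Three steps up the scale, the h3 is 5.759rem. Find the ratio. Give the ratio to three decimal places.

The ratio satisfies 1.120 × r³ = 5.759, so r = (5.759 / 1.120)^(1/3).
r = 5.1420^(1/3) ≈ 1.7260

1.726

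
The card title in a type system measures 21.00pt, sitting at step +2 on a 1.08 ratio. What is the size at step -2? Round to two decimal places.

15.44pt

Moving from step +2 to step -2 is 4 steps down, so divide by r⁴.
21.00 ÷ 1.08⁴ = 21.00 ÷ 1.36049 ≈ 15.436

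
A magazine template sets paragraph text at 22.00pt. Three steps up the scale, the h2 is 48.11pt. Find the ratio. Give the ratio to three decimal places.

1.298

The ratio satisfies 22.00 × r³ = 48.11, so r = (48.11 / 22.00)^(1/3).
r = 2.1868^(1/3) ≈ 1.2980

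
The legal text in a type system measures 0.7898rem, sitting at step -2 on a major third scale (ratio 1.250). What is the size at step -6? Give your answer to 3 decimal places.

0.324rem

0.7898 ÷ 1.250⁴ = 0.7898 ÷ 2.44141 ≈ 0.324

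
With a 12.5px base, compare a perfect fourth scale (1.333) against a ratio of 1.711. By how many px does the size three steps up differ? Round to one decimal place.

33.0px

Perfect fourth: 12.5 × 1.333³ = 29.607px
At 1.711: 12.5 × 1.711³ = 62.612px
Difference: 62.612 − 29.607 = 33.005px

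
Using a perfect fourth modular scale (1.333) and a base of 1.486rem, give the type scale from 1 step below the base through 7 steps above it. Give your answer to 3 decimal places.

1.115rem, 1.486rem, 1.981rem, 2.640rem, 3.520rem, 4.692rem, 6.254rem, 8.337rem, 11.113rem

Step -1: 1.486 ÷ 1.333 = 1.115
Step 0: 1.486rem
Step 1: 1.486 × 1.333 = 1.981
Step 2: 1.486 × 1.333² = 2.640
Step 3: 1.486 × 1.333³ = 3.520
Step 4: 1.486 × 1.333⁴ = 4.692
Step 5: 1.486 × 1.333⁵ = 6.254
Step 6: 1.486 × 1.333⁶ = 8.337
Step 7: 1.486 × 1.333⁷ = 11.113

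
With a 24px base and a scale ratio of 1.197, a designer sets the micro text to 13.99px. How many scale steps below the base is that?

1.197ⁿ = 24 / 13.99 = 1.7155
n = ln(1.7155) / ln(1.197) = 0.5397 / 0.1798 ≈ 3.00

3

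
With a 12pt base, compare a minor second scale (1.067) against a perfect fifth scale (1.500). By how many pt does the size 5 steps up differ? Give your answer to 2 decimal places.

Minor second: 12.0 × 1.067⁵ = 16.5960pt
Perfect fifth: 12.0 × 1.500⁵ = 91.1250pt
Difference: 91.1250 − 16.5960 = 74.5290pt

74.53pt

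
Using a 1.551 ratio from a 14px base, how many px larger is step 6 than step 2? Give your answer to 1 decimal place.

Step 2: 14.0 × 1.551² = 33.678px
Step 6: 14.0 × 1.551⁶ = 194.894px
Difference: 194.894 − 33.678 = 161.216px

161.2px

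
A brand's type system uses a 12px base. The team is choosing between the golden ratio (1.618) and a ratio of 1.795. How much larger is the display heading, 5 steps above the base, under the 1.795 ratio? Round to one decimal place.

90.5px

Golden ratio: 12.0 × 1.618⁵ = 133.068px
At 1.795: 12.0 × 1.795⁵ = 223.616px
Difference: 223.616 − 133.068 = 90.548px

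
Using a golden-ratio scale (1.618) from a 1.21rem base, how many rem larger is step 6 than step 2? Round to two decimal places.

18.54rem

Step 2: 1.21 × 1.618² = 3.1677rem
Step 6: 1.21 × 1.618⁶ = 21.7098rem
Difference: 21.7098 − 3.1677 = 18.5421rem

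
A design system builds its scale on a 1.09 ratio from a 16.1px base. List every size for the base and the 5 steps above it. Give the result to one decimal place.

16.1px, 17.5px, 19.1px, 20.8px, 22.7px, 24.8px

Step 0: 16.1px
Step 1: 16.1 × 1.09 = 17.5
Step 2: 16.1 × 1.09² = 19.1
Step 3: 16.1 × 1.09³ = 20.8
Step 4: 16.1 × 1.09⁴ = 22.7
Step 5: 16.1 × 1.09⁵ = 24.8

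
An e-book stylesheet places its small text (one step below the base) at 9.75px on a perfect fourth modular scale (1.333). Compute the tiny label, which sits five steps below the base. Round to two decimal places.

The gap is -5 − (-1) = -4 steps, so the factor is 1.333^-4.
9.75 ÷ 1.333⁴ = 9.75 ÷ 3.15733 ≈ 3.088

3.09px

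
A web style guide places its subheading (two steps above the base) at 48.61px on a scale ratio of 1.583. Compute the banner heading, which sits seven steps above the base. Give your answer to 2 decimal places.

483.20px

Moving from step +2 to step +7 is 5 steps up, so multiply by r⁵.
48.61 × 1.583⁵ = 48.61 × 9.94042 ≈ 483.204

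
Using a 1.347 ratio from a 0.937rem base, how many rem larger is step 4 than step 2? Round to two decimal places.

1.38rem

Step 2: 0.937 × 1.347² = 1.7001rem
Step 4: 0.937 × 1.347⁴ = 3.0847rem
Difference: 3.0847 − 1.7001 = 1.3846rem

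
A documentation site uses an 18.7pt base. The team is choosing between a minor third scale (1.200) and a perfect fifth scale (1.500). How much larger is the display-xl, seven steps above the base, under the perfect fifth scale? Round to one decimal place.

252.5pt

Minor third: 18.7 × 1.200⁷ = 67.005pt
Perfect fifth: 18.7 × 1.500⁷ = 319.507pt
Difference: 319.507 − 67.005 = 252.502pt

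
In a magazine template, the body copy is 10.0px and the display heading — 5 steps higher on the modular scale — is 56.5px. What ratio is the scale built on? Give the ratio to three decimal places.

1.414

The ratio satisfies 10.0 × r⁵ = 56.5, so r = (56.5 / 10.0)^(1/5).
r = 5.6500^(1/5) ≈ 1.4139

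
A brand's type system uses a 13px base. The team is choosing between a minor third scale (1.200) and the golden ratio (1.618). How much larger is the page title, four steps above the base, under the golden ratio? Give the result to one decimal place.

Minor third: 13.0 × 1.200⁴ = 26.957px
Golden ratio: 13.0 × 1.618⁴ = 89.096px
Difference: 89.096 − 26.957 = 62.139px

62.1px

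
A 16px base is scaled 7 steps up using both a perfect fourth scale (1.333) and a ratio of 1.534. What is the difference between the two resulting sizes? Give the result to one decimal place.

Perfect fourth: 16.0 × 1.333⁷ = 119.655px
At 1.534: 16.0 × 1.534⁷ = 319.814px
Difference: 319.814 − 119.655 = 200.159px

200.2px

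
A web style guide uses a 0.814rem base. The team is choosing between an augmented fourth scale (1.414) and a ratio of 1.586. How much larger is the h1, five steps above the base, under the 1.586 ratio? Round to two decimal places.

Augmented fourth: 0.814 × 1.414⁵ = 4.6012rem
At 1.586: 0.814 × 1.586⁵ = 8.1685rem
Difference: 8.1685 − 4.6012 = 3.5673rem

3.57rem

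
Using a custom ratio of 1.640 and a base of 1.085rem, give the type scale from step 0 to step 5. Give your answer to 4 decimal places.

1.0850rem, 1.7794rem, 2.9182rem, 4.7859rem, 7.8488rem, 12.8721rem

Step 0: 1.085rem
Step 1: 1.085 × 1.640 = 1.7794
Step 2: 1.085 × 1.640² = 2.9182
Step 3: 1.085 × 1.640³ = 4.7859
Step 4: 1.085 × 1.640⁴ = 7.8488
Step 5: 1.085 × 1.640⁵ = 12.8721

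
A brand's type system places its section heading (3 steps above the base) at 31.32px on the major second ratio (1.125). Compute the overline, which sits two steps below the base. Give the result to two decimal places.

17.38px

31.32 ÷ 1.125⁵ = 31.32 ÷ 1.80203 ≈ 17.380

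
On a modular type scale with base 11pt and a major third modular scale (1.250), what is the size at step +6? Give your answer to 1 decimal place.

42.0pt

11.0 × 1.250⁶ = 11.0 × 3.81470 ≈ 41.96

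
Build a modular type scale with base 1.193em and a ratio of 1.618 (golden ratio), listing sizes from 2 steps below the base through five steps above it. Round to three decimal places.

Step -2: 1.193 ÷ 1.618² = 0.456
Step -1: 1.193 ÷ 1.618 = 0.737
Step 0: 1.193em
Step 1: 1.193 × 1.618 = 1.930
Step 2: 1.193 × 1.618² = 3.123
Step 3: 1.193 × 1.618³ = 5.053
Step 4: 1.193 × 1.618⁴ = 8.176
Step 5: 1.193 × 1.618⁵ = 13.229

0.456em, 0.737em, 1.193em, 1.930em, 3.123em, 5.053em, 8.176em, 13.229em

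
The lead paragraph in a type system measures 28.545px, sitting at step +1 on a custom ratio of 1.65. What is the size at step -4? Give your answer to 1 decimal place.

28.545 ÷ 1.65⁵ = 28.545 ÷ 12.22981 ≈ 2.334

2.3px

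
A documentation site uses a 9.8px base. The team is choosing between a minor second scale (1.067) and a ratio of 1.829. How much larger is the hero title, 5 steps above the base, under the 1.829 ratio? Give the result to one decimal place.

Minor second: 9.8 × 1.067⁵ = 13.553px
At 1.829: 9.8 × 1.829⁵ = 200.583px
Difference: 200.583 − 13.553 = 187.030px

187.0px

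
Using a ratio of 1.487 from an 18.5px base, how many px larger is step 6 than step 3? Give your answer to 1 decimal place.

Step 3: 18.5 × 1.487³ = 60.828px
Step 6: 18.5 × 1.487⁶ = 200.003px
Difference: 200.003 − 60.828 = 139.175px

139.2px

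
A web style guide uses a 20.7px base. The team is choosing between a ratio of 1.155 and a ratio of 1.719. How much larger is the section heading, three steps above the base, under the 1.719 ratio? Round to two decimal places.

73.25px

At 1.155: 20.7 × 1.155³ = 31.8945px
At 1.719: 20.7 × 1.719³ = 105.1473px
Difference: 105.1473 − 31.8945 = 73.2528px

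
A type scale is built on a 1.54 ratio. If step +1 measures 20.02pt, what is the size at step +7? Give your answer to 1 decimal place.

267.0pt

20.02 × 1.54⁶ = 20.02 × 13.33903 ≈ 267.047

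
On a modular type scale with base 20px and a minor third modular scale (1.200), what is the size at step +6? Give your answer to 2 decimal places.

20.0 × 1.200⁶ = 20.0 × 2.98598 ≈ 59.72

59.72px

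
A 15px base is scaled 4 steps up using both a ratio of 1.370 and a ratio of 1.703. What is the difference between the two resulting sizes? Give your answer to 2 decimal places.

At 1.370: 15.0 × 1.370⁴ = 52.8413px
At 1.703: 15.0 × 1.703⁴ = 126.1682px
Difference: 126.1682 − 52.8413 = 73.3269px

73.33px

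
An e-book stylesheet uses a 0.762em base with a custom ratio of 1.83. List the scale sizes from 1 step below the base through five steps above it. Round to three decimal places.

Step -1: 0.762 ÷ 1.83 = 0.416
Step 0: 0.762em
Step 1: 0.762 × 1.83 = 1.394
Step 2: 0.762 × 1.83² = 2.552
Step 3: 0.762 × 1.83³ = 4.670
Step 4: 0.762 × 1.83⁴ = 8.546
Step 5: 0.762 × 1.83⁵ = 15.639

0.416em, 0.762em, 1.394em, 2.552em, 4.670em, 8.546em, 15.639em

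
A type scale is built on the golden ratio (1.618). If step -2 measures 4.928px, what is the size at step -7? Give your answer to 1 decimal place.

The gap is -7 − (-2) = -5 steps, so the factor is 1.618^-5.
4.928 ÷ 1.618⁵ = 4.928 ÷ 11.08901 ≈ 0.444

0.4px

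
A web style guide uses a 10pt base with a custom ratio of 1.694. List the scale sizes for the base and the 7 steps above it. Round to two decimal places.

10.00pt, 16.94pt, 28.70pt, 48.61pt, 82.35pt, 139.50pt, 236.31pt, 400.31pt

Step 0: 10pt
Step 1: 10.0 × 1.694 = 16.94
Step 2: 10.0 × 1.694² = 28.70
Step 3: 10.0 × 1.694³ = 48.61
Step 4: 10.0 × 1.694⁴ = 82.35
Step 5: 10.0 × 1.694⁵ = 139.50
Step 6: 10.0 × 1.694⁶ = 236.31
Step 7: 10.0 × 1.694⁷ = 400.31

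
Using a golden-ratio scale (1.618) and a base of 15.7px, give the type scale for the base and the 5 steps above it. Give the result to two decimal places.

Step 0: 15.7px
Step 1: 15.7 × 1.618 = 25.40
Step 2: 15.7 × 1.618² = 41.10
Step 3: 15.7 × 1.618³ = 66.50
Step 4: 15.7 × 1.618⁴ = 107.60
Step 5: 15.7 × 1.618⁵ = 174.10

15.70px, 25.40px, 41.10px, 66.50px, 107.60px, 174.10px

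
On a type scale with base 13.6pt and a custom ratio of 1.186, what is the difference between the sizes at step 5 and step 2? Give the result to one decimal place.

Step 2: 13.6 × 1.186² = 19.130pt
Step 5: 13.6 × 1.186⁵ = 31.913pt
Difference: 31.913 − 19.130 = 12.783pt

12.8pt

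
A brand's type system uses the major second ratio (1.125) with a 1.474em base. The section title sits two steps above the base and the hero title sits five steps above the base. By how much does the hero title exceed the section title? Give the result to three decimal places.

Step 2: 1.474 × 1.125² = 1.86553em
Step 5: 1.474 × 1.125⁵ = 2.65620em
Difference: 2.65620 − 1.86553 = 0.79067em

0.791em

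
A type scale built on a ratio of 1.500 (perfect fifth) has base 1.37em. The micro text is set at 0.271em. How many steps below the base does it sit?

4

1.500ⁿ = 1.37 / 0.271 = 5.0554
n = ln(5.0554) / ln(1.500) = 1.6204 / 0.4055 ≈ 4.00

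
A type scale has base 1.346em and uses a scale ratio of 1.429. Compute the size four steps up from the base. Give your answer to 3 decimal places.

5.613em

1.346 × 1.429⁴ = 1.346 × 4.16993 ≈ 5.613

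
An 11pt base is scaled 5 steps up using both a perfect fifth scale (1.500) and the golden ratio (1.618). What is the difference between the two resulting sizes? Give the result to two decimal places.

38.45pt

Perfect fifth: 11.0 × 1.500⁵ = 83.5312pt
Golden ratio: 11.0 × 1.618⁵ = 121.9791pt
Difference: 121.9791 − 83.5312 = 38.4479pt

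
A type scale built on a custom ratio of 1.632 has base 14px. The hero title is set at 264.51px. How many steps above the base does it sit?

1.632ⁿ = 264.51 / 14 = 18.8936
n = ln(18.8936) / ln(1.632) = 2.9388 / 0.4898 ≈ 6.00

6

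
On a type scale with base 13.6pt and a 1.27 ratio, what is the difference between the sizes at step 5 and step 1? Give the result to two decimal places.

27.66pt

Step 1: 13.6 × 1.27 = 17.2720pt
Step 5: 13.6 × 1.27⁵ = 44.9322pt
Difference: 44.9322 − 17.2720 = 27.6602pt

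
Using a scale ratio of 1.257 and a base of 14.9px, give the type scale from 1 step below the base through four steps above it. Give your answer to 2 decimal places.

11.85px, 14.90px, 18.73px, 23.54px, 29.59px, 37.20px

Step -1: 14.9 ÷ 1.257 = 11.85
Step 0: 14.9px
Step 1: 14.9 × 1.257 = 18.73
Step 2: 14.9 × 1.257² = 23.54
Step 3: 14.9 × 1.257³ = 29.59
Step 4: 14.9 × 1.257⁴ = 37.20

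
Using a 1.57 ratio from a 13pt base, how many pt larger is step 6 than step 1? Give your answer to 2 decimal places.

Step 1: 13.0 × 1.57 = 20.4100pt
Step 6: 13.0 × 1.57⁶ = 194.6889pt
Difference: 194.6889 − 20.4100 = 174.2789pt

174.28pt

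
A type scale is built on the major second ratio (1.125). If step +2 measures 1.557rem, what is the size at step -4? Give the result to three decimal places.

0.768rem

Moving from step +2 to step -4 is 6 steps down, so divide by r⁶.
1.557 ÷ 1.125⁶ = 1.557 ÷ 2.02729 ≈ 0.768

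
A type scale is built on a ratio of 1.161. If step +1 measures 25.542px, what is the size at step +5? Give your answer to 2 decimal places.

25.542 × 1.161⁴ = 25.542 × 1.81689 ≈ 46.407

46.41px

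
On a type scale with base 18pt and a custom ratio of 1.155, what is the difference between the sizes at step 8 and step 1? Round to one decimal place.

Step 1: 18.0 × 1.155 = 20.790pt
Step 8: 18.0 × 1.155⁸ = 57.007pt
Difference: 57.007 − 20.790 = 36.217pt

36.2pt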